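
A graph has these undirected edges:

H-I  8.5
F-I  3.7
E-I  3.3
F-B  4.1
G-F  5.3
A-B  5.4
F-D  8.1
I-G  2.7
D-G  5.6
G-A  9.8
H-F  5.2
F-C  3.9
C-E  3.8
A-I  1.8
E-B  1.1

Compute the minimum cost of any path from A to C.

Shortest distances from A:
A: 0
I: 1.8  (via A)
G: 4.5  (via I)
E: 5.1  (via I)
B: 5.4  (via A)
F: 5.5  (via I)
C: 8.9  (via E)
Shortest route: A–I–E–C = 8.9.

8.9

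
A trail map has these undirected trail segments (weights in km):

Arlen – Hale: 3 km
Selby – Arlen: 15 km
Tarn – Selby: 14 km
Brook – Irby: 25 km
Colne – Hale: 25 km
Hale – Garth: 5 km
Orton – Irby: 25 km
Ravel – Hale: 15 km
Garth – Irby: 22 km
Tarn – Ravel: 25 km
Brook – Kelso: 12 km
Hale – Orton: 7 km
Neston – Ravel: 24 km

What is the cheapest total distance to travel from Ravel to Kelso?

Candidate routes:
Ravel → Hale → Garth → Irby → Brook → Kelso: 15+5+22+25+12 = 79
Ravel → Hale → Orton → Irby → Brook → Kelso: 15+7+25+25+12 = 84
Cheapest is Ravel → Hale → Garth → Irby → Brook → Kelso at 79 km.

79 km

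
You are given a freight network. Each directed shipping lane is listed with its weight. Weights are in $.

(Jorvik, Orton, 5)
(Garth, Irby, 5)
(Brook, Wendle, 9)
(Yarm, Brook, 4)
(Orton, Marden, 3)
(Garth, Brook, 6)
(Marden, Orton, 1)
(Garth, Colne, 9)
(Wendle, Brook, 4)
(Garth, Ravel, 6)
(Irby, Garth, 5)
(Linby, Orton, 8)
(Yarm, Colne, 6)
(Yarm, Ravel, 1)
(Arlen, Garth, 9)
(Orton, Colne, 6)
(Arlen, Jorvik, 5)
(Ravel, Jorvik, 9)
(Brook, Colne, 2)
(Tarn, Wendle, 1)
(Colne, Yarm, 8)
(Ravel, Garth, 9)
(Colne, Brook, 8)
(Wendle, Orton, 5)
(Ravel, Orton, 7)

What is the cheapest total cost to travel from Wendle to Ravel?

$15

Compare a few routes:
Wendle → Brook → Colne → Yarm → Ravel: 4+2+8+1 = 15
Wendle → Orton → Colne → Yarm → Ravel: 5+6+8+1 = 20
Cheapest is Wendle → Brook → Colne → Yarm → Ravel at $15.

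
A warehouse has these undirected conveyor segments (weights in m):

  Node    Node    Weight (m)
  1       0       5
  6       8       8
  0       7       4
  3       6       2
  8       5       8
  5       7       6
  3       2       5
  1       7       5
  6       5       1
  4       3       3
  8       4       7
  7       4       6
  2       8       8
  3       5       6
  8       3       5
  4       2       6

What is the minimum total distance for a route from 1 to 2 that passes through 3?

Best 1 to 3: 1–7–4–3 costing 14
Shortest 3→2: 3–2 = 5
Total via 3: 14 + 5 = 19 m.

19 m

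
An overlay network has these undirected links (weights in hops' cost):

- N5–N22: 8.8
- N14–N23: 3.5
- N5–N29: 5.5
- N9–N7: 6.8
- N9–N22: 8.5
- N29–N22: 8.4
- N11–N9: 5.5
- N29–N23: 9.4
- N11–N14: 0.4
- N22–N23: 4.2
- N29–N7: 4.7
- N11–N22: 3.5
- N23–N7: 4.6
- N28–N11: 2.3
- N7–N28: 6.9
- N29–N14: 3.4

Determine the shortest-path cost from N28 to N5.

Running Dijkstra from N28:
N28: 0
N11: 2.3  (via N28)
N14: 2.7  (via N11)
N22: 5.8  (via N11)
N29: 6.1  (via N14)
N23: 6.2  (via N14)
N7: 6.9  (via N28)
N9: 7.8  (via N11)
N5: 11.6  (via N29)
Shortest route: N28–N11–N14–N29–N5 = 11.6 hops' cost.

11.6 hops' cost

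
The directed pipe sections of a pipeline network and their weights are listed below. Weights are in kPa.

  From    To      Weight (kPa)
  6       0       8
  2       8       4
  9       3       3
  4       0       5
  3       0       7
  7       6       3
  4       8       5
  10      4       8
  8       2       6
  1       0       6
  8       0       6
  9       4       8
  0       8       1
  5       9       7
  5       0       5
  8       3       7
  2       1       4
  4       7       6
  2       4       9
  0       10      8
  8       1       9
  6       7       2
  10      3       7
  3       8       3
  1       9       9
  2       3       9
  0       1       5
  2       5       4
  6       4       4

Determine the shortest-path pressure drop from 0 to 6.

Settle nodes by increasing distance from 0:
0: 0
8: 1  (via 0)
1: 5  (via 0)
2: 7  (via 8)
3: 8  (via 8)
10: 8  (via 0)
5: 11  (via 2)
9: 14  (via 1)
4: 16  (via 2)
7: 22  (via 4)
6: 25  (via 7)
Shortest route: 0 → 8 → 2 → 4 → 7 → 6 = 25 kPa.

25 kPa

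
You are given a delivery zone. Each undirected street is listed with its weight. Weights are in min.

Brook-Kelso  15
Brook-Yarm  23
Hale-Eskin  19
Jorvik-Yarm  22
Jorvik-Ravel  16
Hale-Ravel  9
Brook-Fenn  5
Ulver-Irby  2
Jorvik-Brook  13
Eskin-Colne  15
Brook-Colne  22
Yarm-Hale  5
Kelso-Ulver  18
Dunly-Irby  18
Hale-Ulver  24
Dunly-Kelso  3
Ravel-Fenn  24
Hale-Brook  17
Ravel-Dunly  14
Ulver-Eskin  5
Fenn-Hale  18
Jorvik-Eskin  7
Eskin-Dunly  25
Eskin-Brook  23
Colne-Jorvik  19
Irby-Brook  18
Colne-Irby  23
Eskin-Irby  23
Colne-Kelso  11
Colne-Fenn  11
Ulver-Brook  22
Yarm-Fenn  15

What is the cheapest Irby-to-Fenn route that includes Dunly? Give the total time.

Best Irby to Dunly: Irby–Dunly costing 18
Best Dunly to Fenn: Dunly–Kelso–Brook–Fenn costing 23
Total via Dunly: 18 + 23 = 41 min.

41 min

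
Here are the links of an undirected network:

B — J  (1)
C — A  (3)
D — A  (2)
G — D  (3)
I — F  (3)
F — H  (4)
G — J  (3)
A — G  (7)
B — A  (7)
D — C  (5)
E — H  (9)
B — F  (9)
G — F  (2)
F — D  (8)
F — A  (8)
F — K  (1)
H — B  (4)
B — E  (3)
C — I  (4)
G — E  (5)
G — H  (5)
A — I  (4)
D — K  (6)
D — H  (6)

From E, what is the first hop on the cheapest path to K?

G

Compare a few routes:
E - G - F - K: 5+2+1 = 8
E - B - F - K: 3+9+1 = 13
E - B - J - G - F - K: 3+1+3+2+1 = 10
E - B - H - F - K: 3+4+4+1 = 12
Cheapest is E - G - F - K at 8.
So from E the first move is to G.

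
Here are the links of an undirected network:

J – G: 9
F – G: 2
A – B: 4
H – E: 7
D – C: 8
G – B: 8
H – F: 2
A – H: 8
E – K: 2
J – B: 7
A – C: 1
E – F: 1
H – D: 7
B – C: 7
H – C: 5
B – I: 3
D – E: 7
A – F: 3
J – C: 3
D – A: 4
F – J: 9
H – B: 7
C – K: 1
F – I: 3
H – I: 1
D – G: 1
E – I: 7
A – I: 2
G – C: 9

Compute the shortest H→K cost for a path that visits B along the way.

10

Shortest H→B: H → I → B = 4
Shortest B→K: B → A → C → K = 6
Total via B: 4 + 6 = 10.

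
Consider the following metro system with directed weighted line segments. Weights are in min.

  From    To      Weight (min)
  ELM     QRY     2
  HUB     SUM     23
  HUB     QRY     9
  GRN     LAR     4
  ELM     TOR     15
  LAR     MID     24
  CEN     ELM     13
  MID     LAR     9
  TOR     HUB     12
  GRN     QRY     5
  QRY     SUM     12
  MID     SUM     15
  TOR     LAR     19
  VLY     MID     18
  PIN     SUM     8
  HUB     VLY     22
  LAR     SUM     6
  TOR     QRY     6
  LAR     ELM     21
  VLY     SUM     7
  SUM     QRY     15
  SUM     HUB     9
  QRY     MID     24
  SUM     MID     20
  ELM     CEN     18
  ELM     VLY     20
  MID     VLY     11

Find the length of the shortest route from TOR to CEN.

58 min

Running Dijkstra from TOR:
TOR: 0
QRY: 6  (via TOR)
HUB: 12  (via TOR)
SUM: 18  (via QRY)
LAR: 19  (via TOR)
MID: 30  (via QRY)
VLY: 34  (via HUB)
ELM: 40  (via LAR)
CEN: 58  (via ELM)
Shortest route: TOR → LAR → ELM → CEN = 58 min.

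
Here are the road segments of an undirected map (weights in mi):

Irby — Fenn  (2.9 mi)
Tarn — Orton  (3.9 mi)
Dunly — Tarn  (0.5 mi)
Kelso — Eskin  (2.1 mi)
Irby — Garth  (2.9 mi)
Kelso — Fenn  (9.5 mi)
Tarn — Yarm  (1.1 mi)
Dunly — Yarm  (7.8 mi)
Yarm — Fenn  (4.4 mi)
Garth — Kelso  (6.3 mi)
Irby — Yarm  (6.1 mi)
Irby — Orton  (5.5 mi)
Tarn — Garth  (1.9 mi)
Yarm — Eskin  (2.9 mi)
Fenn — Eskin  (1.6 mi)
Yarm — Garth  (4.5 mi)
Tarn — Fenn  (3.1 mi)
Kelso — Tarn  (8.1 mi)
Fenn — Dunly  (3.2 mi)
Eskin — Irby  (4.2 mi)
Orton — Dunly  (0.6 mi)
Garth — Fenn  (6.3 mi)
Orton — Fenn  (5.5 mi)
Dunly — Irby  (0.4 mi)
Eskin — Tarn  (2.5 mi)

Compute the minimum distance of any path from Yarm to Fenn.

4.2 mi

Settle nodes by increasing distance from Yarm:
Yarm: 0
Tarn: 1.1  (via Yarm)
Dunly: 1.6  (via Tarn)
Irby: 2  (via Dunly)
Orton: 2.2  (via Dunly)
Eskin: 2.9  (via Yarm)
Garth: 3  (via Tarn)
Fenn: 4.2  (via Tarn)
Shortest route: Yarm–Tarn–Fenn = 4.2 mi.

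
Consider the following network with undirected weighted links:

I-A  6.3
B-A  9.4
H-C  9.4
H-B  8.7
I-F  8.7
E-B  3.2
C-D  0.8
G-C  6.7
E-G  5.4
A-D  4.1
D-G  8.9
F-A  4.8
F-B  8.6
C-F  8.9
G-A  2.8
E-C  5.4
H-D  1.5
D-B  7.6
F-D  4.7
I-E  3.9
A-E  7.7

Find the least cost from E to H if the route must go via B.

Best E to B: E–B costing 3.2
Shortest B→H: B–H = 8.7
Total via B: 3.2 + 8.7 = 11.9.

11.9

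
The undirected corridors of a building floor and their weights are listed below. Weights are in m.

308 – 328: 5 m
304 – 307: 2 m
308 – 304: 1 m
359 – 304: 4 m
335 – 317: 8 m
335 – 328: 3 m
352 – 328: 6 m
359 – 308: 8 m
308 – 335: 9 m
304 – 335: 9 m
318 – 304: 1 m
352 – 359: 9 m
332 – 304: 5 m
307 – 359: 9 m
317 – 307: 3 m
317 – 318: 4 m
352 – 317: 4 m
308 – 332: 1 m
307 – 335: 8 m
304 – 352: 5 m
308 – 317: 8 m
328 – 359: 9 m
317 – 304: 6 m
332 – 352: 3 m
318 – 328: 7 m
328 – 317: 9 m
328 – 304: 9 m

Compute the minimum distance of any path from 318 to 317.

4 m

Running Dijkstra from 318:
318: 0
304: 1  (via 318)
308: 2  (via 304)
332: 3  (via 308)
307: 3  (via 304)
317: 4  (via 318)
Shortest route: 318–317 = 4 m.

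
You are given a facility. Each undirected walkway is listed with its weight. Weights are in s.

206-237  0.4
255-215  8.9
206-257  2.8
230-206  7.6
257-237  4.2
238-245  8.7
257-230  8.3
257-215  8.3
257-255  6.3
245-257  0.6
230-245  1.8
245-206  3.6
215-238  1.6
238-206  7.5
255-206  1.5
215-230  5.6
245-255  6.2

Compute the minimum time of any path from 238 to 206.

Settle nodes by increasing distance from 238:
238: 0
215: 1.6  (via 238)
230: 7.2  (via 215)
206: 7.5  (via 238)
Shortest route: 238 → 206 = 7.5 s.

7.5 s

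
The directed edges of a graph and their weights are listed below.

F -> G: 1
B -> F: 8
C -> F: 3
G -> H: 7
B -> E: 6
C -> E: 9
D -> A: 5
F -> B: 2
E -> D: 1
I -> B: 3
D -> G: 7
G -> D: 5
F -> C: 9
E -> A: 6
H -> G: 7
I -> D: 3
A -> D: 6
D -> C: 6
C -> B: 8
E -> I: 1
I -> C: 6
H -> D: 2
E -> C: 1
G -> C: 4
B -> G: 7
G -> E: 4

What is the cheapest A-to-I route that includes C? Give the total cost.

Shortest A→C: A → D → C = 12
Shortest C→I: C → F → G → E → I = 9
Total via C: 12 + 9 = 21.

21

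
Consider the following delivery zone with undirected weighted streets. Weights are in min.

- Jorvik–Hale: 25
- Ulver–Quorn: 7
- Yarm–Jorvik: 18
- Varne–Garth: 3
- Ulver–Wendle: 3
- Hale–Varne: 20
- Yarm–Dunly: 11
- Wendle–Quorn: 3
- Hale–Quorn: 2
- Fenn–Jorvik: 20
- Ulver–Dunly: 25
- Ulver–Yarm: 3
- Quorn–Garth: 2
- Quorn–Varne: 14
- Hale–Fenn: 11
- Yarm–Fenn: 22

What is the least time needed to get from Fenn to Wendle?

Settle nodes by increasing distance from Fenn:
Fenn: 0
Hale: 11  (via Fenn)
Quorn: 13  (via Hale)
Garth: 15  (via Quorn)
Wendle: 16  (via Quorn)
Shortest route: Fenn–Hale–Quorn–Wendle = 16 min.

16 min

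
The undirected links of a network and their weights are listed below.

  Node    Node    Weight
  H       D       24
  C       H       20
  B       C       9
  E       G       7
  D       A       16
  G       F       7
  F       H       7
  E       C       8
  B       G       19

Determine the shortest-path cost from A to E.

61

Running Dijkstra from A:
A: 0
D: 16  (via A)
H: 40  (via D)
F: 47  (via H)
G: 54  (via F)
C: 60  (via H)
E: 61  (via G)
Shortest route: A → D → H → F → G → E = 61.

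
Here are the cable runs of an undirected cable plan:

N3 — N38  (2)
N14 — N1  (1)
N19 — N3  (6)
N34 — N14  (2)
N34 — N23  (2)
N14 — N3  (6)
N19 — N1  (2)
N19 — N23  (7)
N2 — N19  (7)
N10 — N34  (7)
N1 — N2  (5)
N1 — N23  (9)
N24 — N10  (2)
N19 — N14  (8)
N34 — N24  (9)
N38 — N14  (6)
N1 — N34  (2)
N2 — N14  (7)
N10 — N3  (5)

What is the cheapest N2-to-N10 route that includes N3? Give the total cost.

17

Best N2 to N3: N2–N1–N14–N3 costing 12
Best N3 to N10: N3–N10 costing 5
Total via N3: 12 + 5 = 17.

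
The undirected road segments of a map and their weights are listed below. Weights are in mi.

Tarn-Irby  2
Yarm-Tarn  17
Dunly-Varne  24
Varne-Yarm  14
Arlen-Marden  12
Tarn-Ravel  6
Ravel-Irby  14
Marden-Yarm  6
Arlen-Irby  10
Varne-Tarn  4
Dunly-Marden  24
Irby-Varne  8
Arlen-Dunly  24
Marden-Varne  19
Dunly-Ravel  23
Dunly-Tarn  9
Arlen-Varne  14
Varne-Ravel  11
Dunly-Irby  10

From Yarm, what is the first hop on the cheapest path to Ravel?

Candidate routes:
Yarm–Varne–Ravel: 14+11 = 25
Yarm–Tarn–Ravel: 17+6 = 23
Yarm–Varne–Tarn–Ravel: 14+4+6 = 24
Cheapest is Yarm–Tarn–Ravel at 23 mi.
So from Yarm the first move is to Tarn.

Tarn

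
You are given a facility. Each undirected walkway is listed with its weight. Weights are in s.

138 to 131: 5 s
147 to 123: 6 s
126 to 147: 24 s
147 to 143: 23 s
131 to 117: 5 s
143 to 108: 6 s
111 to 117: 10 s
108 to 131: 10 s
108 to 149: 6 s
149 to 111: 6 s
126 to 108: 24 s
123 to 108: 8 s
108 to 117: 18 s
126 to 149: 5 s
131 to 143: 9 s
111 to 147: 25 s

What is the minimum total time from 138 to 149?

21 s

Enumerating some paths:
138 - 131 - 108 - 149: 5+10+6 = 21
138 - 131 - 143 - 108 - 149: 5+9+6+6 = 26
138 - 131 - 117 - 108 - 149: 5+5+18+6 = 34
138 - 131 - 117 - 111 - 149: 5+5+10+6 = 26
Cheapest is 138 - 131 - 108 - 149 at 21 s.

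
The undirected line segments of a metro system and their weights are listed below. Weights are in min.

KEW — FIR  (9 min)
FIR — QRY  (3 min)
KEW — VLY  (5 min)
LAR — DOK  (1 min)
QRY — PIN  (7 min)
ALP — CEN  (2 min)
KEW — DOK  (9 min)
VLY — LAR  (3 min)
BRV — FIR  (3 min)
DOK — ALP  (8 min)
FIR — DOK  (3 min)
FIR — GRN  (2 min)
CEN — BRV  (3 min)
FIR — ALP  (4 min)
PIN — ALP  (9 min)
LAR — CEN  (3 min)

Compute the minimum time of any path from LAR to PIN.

Candidate routes:
LAR - CEN - ALP - PIN: 3+2+9 = 14
LAR - DOK - FIR - ALP - PIN: 1+3+4+9 = 17
The minimum is 14 min via LAR - CEN - ALP - PIN.

14 min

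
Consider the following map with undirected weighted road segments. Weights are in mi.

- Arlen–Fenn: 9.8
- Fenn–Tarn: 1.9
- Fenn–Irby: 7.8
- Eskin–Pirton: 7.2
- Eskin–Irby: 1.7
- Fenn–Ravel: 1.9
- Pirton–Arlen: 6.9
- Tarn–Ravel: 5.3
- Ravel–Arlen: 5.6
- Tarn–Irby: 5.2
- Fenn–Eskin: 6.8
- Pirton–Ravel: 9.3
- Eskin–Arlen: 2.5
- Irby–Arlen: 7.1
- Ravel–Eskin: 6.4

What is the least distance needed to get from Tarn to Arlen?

9.4 mi

Settle nodes by increasing distance from Tarn:
Tarn: 0
Fenn: 1.9  (via Tarn)
Ravel: 3.8  (via Fenn)
Irby: 5.2  (via Tarn)
Eskin: 6.9  (via Irby)
Arlen: 9.4  (via Ravel)
Shortest route: Tarn–Fenn–Ravel–Arlen = 9.4 mi.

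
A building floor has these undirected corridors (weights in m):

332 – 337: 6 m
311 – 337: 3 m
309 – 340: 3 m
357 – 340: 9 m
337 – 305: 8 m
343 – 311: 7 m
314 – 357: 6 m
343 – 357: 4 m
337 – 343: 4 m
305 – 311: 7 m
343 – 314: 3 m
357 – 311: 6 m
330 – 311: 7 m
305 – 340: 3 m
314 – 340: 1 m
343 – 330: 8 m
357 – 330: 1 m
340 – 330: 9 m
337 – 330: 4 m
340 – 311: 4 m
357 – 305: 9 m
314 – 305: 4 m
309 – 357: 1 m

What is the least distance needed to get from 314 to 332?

13 m

Running Dijkstra from 314:
314: 0
340: 1  (via 314)
343: 3  (via 314)
305: 4  (via 314)
309: 4  (via 340)
311: 5  (via 340)
357: 5  (via 309)
330: 6  (via 357)
337: 7  (via 343)
332: 13  (via 337)
Shortest route: 314 → 343 → 337 → 332 = 13 m.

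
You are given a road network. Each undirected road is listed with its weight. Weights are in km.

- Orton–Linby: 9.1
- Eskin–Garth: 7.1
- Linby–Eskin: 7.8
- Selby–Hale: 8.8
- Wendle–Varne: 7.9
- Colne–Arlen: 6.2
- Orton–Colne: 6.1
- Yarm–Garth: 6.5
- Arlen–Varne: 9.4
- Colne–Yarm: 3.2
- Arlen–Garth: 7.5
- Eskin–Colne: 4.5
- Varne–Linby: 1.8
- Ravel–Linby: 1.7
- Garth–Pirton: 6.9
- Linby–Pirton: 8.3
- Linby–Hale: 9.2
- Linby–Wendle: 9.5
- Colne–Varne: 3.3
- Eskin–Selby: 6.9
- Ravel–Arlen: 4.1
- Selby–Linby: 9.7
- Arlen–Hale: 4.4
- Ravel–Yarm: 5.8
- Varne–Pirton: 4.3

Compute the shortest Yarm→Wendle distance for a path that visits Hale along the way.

Shortest Yarm→Hale: Yarm → Colne → Arlen → Hale = 13.8
Shortest Hale→Wendle: Hale → Linby → Wendle = 18.7
Total via Hale: 13.8 + 18.7 = 32.5 km.

32.5 km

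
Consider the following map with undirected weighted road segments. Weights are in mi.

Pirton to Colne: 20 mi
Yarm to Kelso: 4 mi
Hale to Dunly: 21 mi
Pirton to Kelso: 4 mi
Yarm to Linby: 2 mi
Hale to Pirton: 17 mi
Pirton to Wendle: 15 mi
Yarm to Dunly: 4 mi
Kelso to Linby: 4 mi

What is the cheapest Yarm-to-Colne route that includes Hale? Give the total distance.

62 mi

Shortest Yarm→Hale: Yarm–Dunly–Hale = 25
Best Hale to Colne: Hale–Pirton–Colne costing 37
Total via Hale: 25 + 37 = 62 mi.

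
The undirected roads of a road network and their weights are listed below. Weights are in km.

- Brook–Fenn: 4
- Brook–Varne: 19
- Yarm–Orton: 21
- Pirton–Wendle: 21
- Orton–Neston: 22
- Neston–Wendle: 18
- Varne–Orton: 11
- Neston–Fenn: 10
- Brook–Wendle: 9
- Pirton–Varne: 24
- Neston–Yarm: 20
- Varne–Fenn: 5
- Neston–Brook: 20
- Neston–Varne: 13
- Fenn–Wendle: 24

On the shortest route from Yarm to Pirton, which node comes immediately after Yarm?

Orton

Compare a few routes:
Yarm - Neston - Wendle - Pirton: 20+18+21 = 59
Yarm - Neston - Varne - Pirton: 20+13+24 = 57
Yarm - Orton - Varne - Pirton: 21+11+24 = 56
Yarm - Neston - Fenn - Varne - Pirton: 20+10+5+24 = 59
Cheapest is Yarm - Orton - Varne - Pirton at 56 km.
So from Yarm the first move is to Orton.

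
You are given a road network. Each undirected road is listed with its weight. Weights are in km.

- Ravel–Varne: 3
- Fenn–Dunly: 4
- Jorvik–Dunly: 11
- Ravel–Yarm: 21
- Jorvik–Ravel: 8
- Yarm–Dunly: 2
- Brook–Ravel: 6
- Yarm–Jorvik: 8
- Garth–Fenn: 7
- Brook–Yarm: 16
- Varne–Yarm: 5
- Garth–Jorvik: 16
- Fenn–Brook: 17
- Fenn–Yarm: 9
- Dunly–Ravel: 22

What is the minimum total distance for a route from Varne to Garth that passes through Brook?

Shortest Varne→Brook: Varne → Ravel → Brook = 9
Shortest Brook→Garth: Brook → Fenn → Garth = 24
Total via Brook: 9 + 24 = 33 km.

33 km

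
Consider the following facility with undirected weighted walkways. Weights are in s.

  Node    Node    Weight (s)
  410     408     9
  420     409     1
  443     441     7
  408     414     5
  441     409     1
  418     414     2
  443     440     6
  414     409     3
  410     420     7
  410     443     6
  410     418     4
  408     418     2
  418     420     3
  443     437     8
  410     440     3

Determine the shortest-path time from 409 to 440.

11 s

Running Dijkstra from 409:
409: 0
441: 1  (via 409)
420: 1  (via 409)
414: 3  (via 409)
418: 4  (via 420)
408: 6  (via 418)
443: 8  (via 441)
410: 8  (via 420)
440: 11  (via 410)
Shortest route: 409–420–410–440 = 11 s.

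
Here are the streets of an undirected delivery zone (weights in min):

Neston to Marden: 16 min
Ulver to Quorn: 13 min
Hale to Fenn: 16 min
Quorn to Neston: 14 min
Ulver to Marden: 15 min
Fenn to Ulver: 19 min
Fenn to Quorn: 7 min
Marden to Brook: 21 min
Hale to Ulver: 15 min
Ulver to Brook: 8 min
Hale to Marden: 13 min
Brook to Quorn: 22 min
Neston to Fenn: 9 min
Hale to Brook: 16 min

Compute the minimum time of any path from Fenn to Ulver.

19 min

Enumerating some paths:
Fenn–Quorn–Ulver: 7+13 = 20
Fenn–Ulver: 19 = 19
The minimum is 19 min via Fenn–Ulver.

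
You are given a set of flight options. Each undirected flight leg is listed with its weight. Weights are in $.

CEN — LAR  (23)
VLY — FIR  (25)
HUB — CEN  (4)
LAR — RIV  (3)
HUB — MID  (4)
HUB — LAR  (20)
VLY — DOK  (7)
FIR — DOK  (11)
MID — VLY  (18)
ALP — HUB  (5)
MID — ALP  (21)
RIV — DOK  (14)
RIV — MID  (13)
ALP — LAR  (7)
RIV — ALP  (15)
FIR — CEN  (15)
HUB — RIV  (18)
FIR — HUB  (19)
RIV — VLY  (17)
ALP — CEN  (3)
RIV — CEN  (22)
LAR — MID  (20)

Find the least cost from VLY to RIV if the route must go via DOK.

Best VLY to DOK: VLY–DOK costing 7
Best DOK to RIV: DOK–RIV costing 14
Total via DOK: 7 + 14 = $21.

$21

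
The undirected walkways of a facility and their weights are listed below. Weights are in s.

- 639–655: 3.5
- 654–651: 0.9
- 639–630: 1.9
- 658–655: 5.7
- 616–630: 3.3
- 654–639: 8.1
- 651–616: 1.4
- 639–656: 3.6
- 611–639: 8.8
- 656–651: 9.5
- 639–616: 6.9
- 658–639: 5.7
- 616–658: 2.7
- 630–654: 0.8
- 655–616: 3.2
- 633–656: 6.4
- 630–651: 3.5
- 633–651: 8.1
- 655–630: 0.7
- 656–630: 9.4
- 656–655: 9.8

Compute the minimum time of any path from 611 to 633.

18.8 s

Candidate routes:
611 - 639 - 655 - 630 - 654 - 651 - 633: 8.8+3.5+0.7+0.8+0.9+8.1 = 22.8
611 - 639 - 630 - 651 - 633: 8.8+1.9+3.5+8.1 = 22.3
611 - 639 - 630 - 654 - 651 - 633: 8.8+1.9+0.8+0.9+8.1 = 20.5
611 - 639 - 656 - 633: 8.8+3.6+6.4 = 18.8
The minimum is 18.8 s via 611 - 639 - 656 - 633.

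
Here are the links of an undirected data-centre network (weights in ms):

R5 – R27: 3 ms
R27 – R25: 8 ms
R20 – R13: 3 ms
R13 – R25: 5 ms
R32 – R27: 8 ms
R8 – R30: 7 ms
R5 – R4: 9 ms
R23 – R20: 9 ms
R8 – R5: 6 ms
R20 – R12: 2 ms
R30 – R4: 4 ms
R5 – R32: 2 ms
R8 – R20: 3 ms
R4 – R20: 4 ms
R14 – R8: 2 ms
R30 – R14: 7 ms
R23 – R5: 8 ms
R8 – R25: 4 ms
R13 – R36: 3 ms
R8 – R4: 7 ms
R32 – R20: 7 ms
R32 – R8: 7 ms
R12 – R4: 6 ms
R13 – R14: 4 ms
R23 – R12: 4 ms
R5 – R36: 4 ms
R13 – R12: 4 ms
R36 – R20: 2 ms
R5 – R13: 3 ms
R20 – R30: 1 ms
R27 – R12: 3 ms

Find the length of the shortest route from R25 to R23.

13 ms

Running Dijkstra from R25:
R25: 0
R8: 4  (via R25)
R13: 5  (via R25)
R14: 6  (via R8)
R20: 7  (via R8)
R36: 8  (via R13)
R27: 8  (via R25)
R30: 8  (via R20)
R5: 8  (via R13)
R12: 9  (via R13)
R32: 10  (via R5)
R4: 11  (via R8)
R23: 13  (via R12)
Shortest route: R25–R13–R12–R23 = 13 ms.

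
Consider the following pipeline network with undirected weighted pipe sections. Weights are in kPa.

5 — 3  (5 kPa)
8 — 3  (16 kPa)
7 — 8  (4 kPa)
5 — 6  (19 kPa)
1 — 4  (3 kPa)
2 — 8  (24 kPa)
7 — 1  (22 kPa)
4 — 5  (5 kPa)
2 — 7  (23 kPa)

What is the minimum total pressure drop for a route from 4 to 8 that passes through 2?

Best 4 to 2: 4 → 1 → 7 → 2 costing 48
Shortest 2→8: 2 → 8 = 24
Total via 2: 48 + 24 = 72 kPa.

72 kPa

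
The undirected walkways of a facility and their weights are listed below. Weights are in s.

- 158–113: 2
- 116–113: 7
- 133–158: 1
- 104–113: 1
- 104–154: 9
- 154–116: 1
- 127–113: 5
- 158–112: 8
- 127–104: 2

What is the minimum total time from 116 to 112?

Running Dijkstra from 116:
116: 0
154: 1  (via 116)
113: 7  (via 116)
104: 8  (via 113)
158: 9  (via 113)
133: 10  (via 158)
127: 10  (via 104)
112: 17  (via 158)
Shortest route: 116 → 113 → 158 → 112 = 17 s.

17 s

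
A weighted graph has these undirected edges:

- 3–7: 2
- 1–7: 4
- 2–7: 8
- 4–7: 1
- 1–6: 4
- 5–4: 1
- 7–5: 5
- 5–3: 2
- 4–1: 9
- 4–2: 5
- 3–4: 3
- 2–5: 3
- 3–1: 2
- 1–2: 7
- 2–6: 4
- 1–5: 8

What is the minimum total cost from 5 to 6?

7

Shortest distances from 5:
5: 0
4: 1  (via 5)
3: 2  (via 5)
7: 2  (via 4)
2: 3  (via 5)
1: 4  (via 3)
6: 7  (via 2)
Shortest route: 5–2–6 = 7.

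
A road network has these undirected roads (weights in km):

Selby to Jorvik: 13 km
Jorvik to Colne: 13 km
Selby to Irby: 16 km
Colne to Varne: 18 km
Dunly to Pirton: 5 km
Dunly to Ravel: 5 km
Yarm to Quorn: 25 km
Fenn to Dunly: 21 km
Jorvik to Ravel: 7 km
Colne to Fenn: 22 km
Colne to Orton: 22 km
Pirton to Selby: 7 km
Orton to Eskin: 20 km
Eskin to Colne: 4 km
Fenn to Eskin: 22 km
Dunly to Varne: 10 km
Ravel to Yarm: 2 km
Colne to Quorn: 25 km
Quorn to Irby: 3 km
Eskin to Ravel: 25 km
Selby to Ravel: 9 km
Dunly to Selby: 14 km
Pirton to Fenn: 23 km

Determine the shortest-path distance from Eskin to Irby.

Compare a few routes:
Eskin - Colne - Quorn - Irby: 4+25+3 = 32
Eskin - Colne - Jorvik - Selby - Irby: 4+13+13+16 = 46
Cheapest is Eskin - Colne - Quorn - Irby at 32 km.

32 km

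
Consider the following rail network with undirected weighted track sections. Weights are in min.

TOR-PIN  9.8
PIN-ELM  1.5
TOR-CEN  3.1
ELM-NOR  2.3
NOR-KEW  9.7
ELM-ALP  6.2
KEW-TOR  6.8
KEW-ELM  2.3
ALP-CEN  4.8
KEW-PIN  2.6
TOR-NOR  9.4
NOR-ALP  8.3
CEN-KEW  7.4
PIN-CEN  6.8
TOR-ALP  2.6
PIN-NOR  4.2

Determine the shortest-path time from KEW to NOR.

Running Dijkstra from KEW:
KEW: 0
ELM: 2.3  (via KEW)
PIN: 2.6  (via KEW)
NOR: 4.6  (via ELM)
Shortest route: KEW–ELM–NOR = 4.6 min.

4.6 min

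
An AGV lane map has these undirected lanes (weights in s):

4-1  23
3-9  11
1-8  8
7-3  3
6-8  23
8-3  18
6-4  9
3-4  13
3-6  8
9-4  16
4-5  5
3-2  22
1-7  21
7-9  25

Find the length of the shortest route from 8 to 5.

36 s

Enumerating some paths:
8 → 6 → 4 → 5: 23+9+5 = 37
8 → 1 → 4 → 5: 8+23+5 = 36
Cheapest is 8 → 1 → 4 → 5 at 36 s.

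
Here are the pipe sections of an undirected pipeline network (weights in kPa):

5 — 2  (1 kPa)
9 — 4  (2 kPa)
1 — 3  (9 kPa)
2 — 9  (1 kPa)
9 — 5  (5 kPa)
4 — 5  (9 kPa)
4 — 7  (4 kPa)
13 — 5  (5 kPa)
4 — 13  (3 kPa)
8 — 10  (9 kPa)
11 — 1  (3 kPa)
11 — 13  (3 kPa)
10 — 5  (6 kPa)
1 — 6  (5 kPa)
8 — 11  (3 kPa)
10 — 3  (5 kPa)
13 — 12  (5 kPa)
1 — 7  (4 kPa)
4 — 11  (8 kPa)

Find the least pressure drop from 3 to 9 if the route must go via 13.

Shortest 3→13: 3–1–11–13 = 15
Best 13 to 9: 13–4–9 costing 5
Total via 13: 15 + 5 = 20 kPa.

20 kPa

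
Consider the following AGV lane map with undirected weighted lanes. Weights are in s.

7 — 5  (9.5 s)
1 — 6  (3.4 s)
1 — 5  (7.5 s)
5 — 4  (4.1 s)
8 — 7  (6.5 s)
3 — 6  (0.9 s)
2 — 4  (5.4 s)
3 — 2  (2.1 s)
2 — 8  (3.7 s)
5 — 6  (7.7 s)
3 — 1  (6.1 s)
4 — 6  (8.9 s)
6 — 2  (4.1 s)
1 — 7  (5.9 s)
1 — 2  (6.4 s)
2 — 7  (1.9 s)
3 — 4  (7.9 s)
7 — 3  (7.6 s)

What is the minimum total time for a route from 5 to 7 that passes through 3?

12.6 s

Shortest 5→3: 5 → 6 → 3 = 8.6
Shortest 3→7: 3 → 2 → 7 = 4
Total via 3: 8.6 + 4 = 12.6 s.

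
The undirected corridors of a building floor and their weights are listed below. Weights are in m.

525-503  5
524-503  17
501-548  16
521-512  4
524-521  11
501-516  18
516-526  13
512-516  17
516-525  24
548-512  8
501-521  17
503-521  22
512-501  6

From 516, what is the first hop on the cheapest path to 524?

Enumerating some paths:
516 - 512 - 521 - 524: 17+4+11 = 32
516 - 501 - 512 - 521 - 524: 18+6+4+11 = 39
Cheapest is 516 - 512 - 521 - 524 at 32 m.
So from 516 the first move is to 512.

512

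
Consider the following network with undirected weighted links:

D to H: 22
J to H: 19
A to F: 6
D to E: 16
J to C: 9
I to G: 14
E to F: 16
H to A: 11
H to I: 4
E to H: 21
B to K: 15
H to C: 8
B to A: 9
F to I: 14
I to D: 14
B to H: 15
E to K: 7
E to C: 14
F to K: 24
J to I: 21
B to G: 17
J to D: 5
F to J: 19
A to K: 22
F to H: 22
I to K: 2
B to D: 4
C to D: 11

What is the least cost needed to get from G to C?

26

Running Dijkstra from G:
G: 0
I: 14  (via G)
K: 16  (via I)
B: 17  (via G)
H: 18  (via I)
D: 21  (via B)
E: 23  (via K)
A: 26  (via B)
C: 26  (via H)
Shortest route: G–I–H–C = 26.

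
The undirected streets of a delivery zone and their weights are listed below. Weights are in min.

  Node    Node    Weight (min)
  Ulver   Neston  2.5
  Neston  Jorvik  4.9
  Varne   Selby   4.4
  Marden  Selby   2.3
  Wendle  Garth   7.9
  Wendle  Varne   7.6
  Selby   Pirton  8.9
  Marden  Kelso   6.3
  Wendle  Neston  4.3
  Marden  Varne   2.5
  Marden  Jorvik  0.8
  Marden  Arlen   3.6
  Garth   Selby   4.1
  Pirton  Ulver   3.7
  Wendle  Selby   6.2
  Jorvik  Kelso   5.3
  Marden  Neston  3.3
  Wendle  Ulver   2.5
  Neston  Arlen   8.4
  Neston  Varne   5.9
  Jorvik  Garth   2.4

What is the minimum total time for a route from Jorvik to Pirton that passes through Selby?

Shortest Jorvik→Selby: Jorvik → Marden → Selby = 3.1
Best Selby to Pirton: Selby → Pirton costing 8.9
Total via Selby: 3.1 + 8.9 = 12 min.

12 min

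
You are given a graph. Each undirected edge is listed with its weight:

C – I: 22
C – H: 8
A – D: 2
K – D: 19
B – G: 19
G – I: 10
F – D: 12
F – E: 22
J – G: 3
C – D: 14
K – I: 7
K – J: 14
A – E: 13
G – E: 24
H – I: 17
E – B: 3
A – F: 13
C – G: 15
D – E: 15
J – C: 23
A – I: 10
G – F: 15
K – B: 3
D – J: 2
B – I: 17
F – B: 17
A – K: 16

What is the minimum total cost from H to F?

Shortest distances from H:
H: 0
C: 8  (via H)
I: 17  (via H)
D: 22  (via C)
G: 23  (via C)
A: 24  (via D)
J: 24  (via D)
K: 24  (via I)
B: 27  (via K)
E: 30  (via B)
F: 34  (via D)
Shortest route: H → C → D → F = 34.

34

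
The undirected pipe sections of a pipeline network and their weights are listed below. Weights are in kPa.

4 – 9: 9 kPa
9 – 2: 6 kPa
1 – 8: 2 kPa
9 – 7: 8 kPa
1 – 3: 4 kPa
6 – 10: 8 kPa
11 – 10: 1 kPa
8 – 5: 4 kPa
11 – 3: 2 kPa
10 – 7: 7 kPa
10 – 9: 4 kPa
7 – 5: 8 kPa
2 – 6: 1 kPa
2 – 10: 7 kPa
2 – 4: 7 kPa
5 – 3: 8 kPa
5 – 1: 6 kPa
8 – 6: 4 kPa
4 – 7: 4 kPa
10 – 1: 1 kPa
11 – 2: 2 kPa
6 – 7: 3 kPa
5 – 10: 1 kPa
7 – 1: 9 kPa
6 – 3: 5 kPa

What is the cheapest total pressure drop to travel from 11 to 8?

Candidate routes:
11 - 10 - 1 - 8: 1+1+2 = 4
11 - 10 - 5 - 8: 1+1+4 = 6
Cheapest is 11 - 10 - 1 - 8 at 4 kPa.

4 kPa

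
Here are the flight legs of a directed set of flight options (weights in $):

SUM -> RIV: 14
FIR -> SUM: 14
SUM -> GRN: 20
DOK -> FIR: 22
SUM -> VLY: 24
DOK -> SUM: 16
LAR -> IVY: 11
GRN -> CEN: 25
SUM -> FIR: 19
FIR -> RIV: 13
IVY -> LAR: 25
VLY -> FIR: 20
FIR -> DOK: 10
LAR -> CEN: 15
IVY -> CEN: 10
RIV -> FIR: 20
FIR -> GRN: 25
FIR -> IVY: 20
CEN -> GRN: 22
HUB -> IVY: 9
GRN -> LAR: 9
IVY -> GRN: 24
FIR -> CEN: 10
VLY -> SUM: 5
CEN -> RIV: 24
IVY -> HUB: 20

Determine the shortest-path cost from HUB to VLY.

$101

Compare a few routes:
HUB - IVY - CEN - RIV - FIR - SUM - VLY: 9+10+24+20+14+24 = 101
HUB - IVY - CEN - RIV - FIR - DOK - SUM - VLY: 9+10+24+20+10+16+24 = 113
HUB - IVY - LAR - CEN - RIV - FIR - SUM - VLY: 9+25+15+24+20+14+24 = 131
The minimum is $101 via HUB - IVY - CEN - RIV - FIR - SUM - VLY.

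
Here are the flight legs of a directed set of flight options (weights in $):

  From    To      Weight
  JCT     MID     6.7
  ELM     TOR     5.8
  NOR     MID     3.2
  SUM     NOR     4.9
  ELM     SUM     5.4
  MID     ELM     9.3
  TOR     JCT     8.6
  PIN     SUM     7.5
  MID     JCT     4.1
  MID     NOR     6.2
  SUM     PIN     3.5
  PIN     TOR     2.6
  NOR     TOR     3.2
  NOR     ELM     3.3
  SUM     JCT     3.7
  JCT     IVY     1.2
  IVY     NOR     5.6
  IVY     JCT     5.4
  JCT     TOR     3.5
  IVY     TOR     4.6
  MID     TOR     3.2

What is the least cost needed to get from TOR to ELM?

Running Dijkstra from TOR:
TOR: 0
JCT: 8.6  (via TOR)
IVY: 9.8  (via JCT)
MID: 15.3  (via JCT)
NOR: 15.4  (via IVY)
ELM: 18.7  (via NOR)
Shortest route: TOR → JCT → IVY → NOR → ELM = $18.7.

$18.7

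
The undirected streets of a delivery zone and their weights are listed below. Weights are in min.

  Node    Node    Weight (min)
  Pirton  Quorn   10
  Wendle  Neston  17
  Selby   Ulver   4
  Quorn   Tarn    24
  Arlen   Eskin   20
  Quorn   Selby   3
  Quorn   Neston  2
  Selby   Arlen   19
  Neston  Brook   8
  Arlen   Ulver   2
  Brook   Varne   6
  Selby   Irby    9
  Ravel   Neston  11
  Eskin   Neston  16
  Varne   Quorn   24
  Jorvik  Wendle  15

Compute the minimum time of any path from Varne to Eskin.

Candidate routes:
Varne → Brook → Neston → Quorn → Selby → Ulver → Arlen → Eskin: 6+8+2+3+4+2+20 = 45
Varne → Quorn → Selby → Ulver → Arlen → Eskin: 24+3+4+2+20 = 53
Varne → Quorn → Neston → Eskin: 24+2+16 = 42
Varne → Brook → Neston → Eskin: 6+8+16 = 30
Cheapest is Varne → Brook → Neston → Eskin at 30 min.

30 min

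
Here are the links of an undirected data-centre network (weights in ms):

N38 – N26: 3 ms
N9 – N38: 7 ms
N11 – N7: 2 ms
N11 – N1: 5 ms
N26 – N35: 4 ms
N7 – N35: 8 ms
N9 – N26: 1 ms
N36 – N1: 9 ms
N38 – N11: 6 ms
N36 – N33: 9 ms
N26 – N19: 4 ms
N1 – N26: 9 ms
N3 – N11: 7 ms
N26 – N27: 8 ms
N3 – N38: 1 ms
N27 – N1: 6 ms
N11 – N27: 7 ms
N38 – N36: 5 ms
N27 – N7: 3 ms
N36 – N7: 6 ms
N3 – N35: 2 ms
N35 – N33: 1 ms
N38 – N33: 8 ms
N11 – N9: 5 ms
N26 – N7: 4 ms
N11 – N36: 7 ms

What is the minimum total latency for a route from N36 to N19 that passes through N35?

16 ms

Best N36 to N35: N36–N38–N3–N35 costing 8
Shortest N35→N19: N35–N26–N19 = 8
Total via N35: 8 + 8 = 16 ms.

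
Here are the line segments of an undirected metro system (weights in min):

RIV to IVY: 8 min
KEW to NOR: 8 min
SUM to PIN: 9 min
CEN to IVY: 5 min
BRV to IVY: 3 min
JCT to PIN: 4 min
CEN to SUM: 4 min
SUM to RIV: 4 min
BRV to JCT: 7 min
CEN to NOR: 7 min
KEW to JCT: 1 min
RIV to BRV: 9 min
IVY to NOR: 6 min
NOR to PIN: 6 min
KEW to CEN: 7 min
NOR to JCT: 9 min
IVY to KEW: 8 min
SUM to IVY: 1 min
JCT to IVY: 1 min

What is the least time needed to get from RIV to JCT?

Shortest distances from RIV:
RIV: 0
SUM: 4  (via RIV)
IVY: 5  (via SUM)
JCT: 6  (via IVY)
Shortest route: RIV–SUM–IVY–JCT = 6 min.

6 min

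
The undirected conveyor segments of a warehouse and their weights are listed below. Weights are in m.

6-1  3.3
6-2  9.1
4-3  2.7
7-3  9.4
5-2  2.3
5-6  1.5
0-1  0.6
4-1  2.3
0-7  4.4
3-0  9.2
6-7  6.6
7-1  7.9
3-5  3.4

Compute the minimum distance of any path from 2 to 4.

8.4 m

Enumerating some paths:
2 - 5 - 3 - 4: 2.3+3.4+2.7 = 8.4
2 - 5 - 6 - 1 - 4: 2.3+1.5+3.3+2.3 = 9.4
2 - 6 - 1 - 4: 9.1+3.3+2.3 = 14.7
The minimum is 8.4 m via 2 - 5 - 3 - 4.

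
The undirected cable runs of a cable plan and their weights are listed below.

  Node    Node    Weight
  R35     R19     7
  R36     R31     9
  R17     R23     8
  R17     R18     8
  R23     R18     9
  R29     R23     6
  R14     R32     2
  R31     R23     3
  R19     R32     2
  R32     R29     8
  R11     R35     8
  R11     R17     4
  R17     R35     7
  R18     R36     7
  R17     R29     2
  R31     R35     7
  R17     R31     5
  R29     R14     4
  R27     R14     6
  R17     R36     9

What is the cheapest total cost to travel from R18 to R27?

Compare a few routes:
R18 - R17 - R29 - R14 - R27: 8+2+4+6 = 20
R18 - R23 - R29 - R14 - R27: 9+6+4+6 = 25
R18 - R17 - R29 - R32 - R14 - R27: 8+2+8+2+6 = 26
R18 - R36 - R17 - R29 - R14 - R27: 7+9+2+4+6 = 28
Cheapest is R18 - R17 - R29 - R14 - R27 at 20.

20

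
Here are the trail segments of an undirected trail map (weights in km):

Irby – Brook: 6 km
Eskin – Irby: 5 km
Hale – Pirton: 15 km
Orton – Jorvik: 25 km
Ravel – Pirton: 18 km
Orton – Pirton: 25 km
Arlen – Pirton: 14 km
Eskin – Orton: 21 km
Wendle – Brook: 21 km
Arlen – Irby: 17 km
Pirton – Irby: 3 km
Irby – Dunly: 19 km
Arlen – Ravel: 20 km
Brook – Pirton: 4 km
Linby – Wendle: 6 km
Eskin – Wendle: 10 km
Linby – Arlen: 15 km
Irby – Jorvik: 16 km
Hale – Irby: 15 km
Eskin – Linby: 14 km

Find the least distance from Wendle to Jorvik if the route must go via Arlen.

Shortest Wendle→Arlen: Wendle–Linby–Arlen = 21
Shortest Arlen→Jorvik: Arlen–Irby–Jorvik = 33
Total via Arlen: 21 + 33 = 54 km.

54 km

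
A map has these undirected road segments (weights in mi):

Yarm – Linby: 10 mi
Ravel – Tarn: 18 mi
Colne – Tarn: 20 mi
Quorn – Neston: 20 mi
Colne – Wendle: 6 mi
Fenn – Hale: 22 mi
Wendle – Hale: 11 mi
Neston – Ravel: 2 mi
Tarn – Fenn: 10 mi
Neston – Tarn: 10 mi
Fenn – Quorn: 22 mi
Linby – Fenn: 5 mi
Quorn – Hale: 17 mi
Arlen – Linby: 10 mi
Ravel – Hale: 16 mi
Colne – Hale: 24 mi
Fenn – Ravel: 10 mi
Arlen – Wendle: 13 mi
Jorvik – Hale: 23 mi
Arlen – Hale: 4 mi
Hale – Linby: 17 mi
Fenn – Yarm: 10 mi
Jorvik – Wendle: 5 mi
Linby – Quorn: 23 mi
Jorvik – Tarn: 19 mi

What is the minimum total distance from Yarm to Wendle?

33 mi

Running Dijkstra from Yarm:
Yarm: 0
Fenn: 10  (via Yarm)
Linby: 10  (via Yarm)
Ravel: 20  (via Fenn)
Tarn: 20  (via Fenn)
Arlen: 20  (via Linby)
Neston: 22  (via Ravel)
Hale: 24  (via Arlen)
Quorn: 32  (via Fenn)
Wendle: 33  (via Arlen)
Shortest route: Yarm → Linby → Arlen → Wendle = 33 mi.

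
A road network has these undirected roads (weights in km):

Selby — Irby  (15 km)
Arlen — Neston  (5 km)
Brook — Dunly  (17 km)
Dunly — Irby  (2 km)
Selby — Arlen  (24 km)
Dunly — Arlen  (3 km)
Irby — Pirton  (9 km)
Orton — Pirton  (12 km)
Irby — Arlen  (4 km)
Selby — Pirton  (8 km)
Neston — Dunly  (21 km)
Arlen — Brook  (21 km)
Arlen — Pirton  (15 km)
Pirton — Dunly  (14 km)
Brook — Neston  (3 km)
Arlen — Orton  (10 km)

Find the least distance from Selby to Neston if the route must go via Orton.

35 km

Shortest Selby→Orton: Selby–Pirton–Orton = 20
Shortest Orton→Neston: Orton–Arlen–Neston = 15
Total via Orton: 20 + 15 = 35 km.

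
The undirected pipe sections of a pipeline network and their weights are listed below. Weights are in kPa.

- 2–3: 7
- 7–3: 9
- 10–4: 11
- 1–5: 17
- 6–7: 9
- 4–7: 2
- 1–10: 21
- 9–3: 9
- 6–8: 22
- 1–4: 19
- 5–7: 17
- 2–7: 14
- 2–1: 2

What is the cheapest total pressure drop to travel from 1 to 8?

Running Dijkstra from 1:
1: 0
2: 2  (via 1)
3: 9  (via 2)
7: 16  (via 2)
5: 17  (via 1)
4: 18  (via 7)
9: 18  (via 3)
10: 21  (via 1)
6: 25  (via 7)
8: 47  (via 6)
Shortest route: 1 → 2 → 7 → 6 → 8 = 47 kPa.

47 kPa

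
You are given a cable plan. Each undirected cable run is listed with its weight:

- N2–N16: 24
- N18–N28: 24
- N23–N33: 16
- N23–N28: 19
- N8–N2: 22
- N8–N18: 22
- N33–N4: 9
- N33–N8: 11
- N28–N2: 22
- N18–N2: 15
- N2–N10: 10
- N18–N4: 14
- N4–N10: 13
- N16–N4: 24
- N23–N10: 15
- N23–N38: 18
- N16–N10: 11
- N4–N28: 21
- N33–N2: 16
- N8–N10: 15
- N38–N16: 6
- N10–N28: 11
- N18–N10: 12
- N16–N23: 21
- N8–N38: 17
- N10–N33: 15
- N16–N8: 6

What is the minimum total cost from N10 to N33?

15

Compare a few routes:
N10 → N33: 15 = 15
N10 → N4 → N33: 13+9 = 22
The minimum is 15 via N10 → N33.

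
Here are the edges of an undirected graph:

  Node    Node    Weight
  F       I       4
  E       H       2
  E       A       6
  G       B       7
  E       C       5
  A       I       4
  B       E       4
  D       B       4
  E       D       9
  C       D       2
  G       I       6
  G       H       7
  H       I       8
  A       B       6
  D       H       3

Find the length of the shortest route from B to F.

Candidate routes:
B → E → H → I → F: 4+2+8+4 = 18
B → E → A → I → F: 4+6+4+4 = 18
B → A → I → F: 6+4+4 = 14
B → G → I → F: 7+6+4 = 17
Cheapest is B → A → I → F at 14.

14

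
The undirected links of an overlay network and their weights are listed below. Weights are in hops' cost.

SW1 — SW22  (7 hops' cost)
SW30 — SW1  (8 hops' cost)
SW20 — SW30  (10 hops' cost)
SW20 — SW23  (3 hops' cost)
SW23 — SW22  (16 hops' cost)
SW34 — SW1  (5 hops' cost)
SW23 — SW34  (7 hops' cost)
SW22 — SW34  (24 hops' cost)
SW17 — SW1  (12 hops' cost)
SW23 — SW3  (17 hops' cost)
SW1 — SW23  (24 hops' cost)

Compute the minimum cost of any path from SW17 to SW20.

Shortest distances from SW17:
SW17: 0
SW1: 12  (via SW17)
SW34: 17  (via SW1)
SW22: 19  (via SW1)
SW30: 20  (via SW1)
SW23: 24  (via SW34)
SW20: 27  (via SW23)
Shortest route: SW17 → SW1 → SW34 → SW23 → SW20 = 27 hops' cost.

27 hops' cost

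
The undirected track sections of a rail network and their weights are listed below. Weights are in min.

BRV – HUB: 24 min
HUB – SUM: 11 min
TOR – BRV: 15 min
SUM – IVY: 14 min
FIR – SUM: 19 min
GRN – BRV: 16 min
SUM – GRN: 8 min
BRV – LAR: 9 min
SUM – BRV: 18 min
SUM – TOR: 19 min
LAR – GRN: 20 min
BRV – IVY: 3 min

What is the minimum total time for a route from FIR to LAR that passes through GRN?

Shortest FIR→GRN: FIR → SUM → GRN = 27
Best GRN to LAR: GRN → LAR costing 20
Total via GRN: 27 + 20 = 47 min.

47 min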